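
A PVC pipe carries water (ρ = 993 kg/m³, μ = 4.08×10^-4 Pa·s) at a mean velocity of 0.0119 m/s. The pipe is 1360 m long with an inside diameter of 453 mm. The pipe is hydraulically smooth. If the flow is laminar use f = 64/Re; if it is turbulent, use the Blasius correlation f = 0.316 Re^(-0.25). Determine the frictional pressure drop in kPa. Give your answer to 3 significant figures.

Reynolds number Re = ρVD/μ = 993 · 0.0119 · 0.453 / 0.000408 = 1.312e+04.
Re > 4000 → turbulent. Smooth-pipe (Blasius): f = 0.316 Re^(-0.25) = 0.316/(1.312e+04)^0.25 = 0.02953.
Darcy-Weisbach: ΔP = f(L/D)(ρV²/2) = 0.02953·(1360/0.453)·(993·0.0119²/2) = 0.02953·3002·0.07031 = 6.232 Pa.
ΔP = 6.232 Pa = 0.00623 kPa.

ΔP ≈ 0.00623 kPa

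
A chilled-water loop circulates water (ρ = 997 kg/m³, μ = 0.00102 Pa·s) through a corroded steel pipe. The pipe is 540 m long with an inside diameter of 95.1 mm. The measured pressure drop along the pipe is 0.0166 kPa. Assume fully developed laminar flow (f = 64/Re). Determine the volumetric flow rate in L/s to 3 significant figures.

For laminar flow, f = 64/Re with Re = ρVD/μ, so Darcy-Weisbach reduces to ΔP = 32μLV/D². Solving for V: V = ΔP·D²/(32μL) = 16.6·(0.0951)²/(32·0.00102·540) = 0.008518 m/s.
Check: Re = ρVD/μ = 997·0.008518·0.0951/0.00102 = 791.8 < 2300, so the laminar assumption holds.
Q = V·A = 0.008518·(π/4·0.0951²) = 6.05e-05 m³/s = 0.0605 L/s.

Q ≈ 0.0605 L/s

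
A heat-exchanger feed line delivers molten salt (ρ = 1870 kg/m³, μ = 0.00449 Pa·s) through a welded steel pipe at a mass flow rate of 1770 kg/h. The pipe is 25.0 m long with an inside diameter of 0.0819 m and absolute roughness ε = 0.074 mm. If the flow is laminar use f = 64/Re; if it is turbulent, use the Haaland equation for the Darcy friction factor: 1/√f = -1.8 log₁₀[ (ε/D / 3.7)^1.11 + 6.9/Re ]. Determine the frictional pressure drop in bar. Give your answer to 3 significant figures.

ΔP ≈ 2.67×10^-4 bar

ṁ = 1770 kg/h = 1770/3600 = 0.4917 kg/s.
A = πD²/4 = π(0.0819)²/4 = 0.005268 m²; mean velocity V = ṁ/(ρA) = 0.4917/(1870 · 0.005268) = 0.04991 m/s.
Reynolds number Re = ρVD/μ = 1870 · 0.04991 · 0.0819 / 0.00449 = 1702.
Re < 2300 → laminar flow, so f = 64/Re = 64/1702 = 0.03759 (the turbulent correlation is not needed).
Darcy-Weisbach: ΔP = f(L/D)(ρV²/2) = 0.03759·(25/0.0819)·(1870·0.04991²/2) = 0.03759·305.3·2.329 = 26.73 Pa.
ΔP = 26.73 Pa = 2.67×10^-4 bar.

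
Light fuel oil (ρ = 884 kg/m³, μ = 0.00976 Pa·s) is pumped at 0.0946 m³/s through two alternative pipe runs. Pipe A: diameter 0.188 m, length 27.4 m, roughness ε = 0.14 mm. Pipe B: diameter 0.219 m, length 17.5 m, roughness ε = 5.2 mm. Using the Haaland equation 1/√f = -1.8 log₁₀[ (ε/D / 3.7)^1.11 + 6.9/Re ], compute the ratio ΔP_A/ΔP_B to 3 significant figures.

Pipe A: V = Q/A = 0.0946/0.02776 = 3.408 m/s; Re = 5.803e+04; ε/D = 0.000745; Haaland → f = 0.0225; ΔP_A = f(L/D)(ρV²/2) = 1.683e+04 Pa.
Pipe B: V = Q/A = 0.0946/0.03767 = 2.511 m/s; Re = 4.981e+04; ε/D = 0.0237; Haaland → f = 0.0528; ΔP_B = f(L/D)(ρV²/2) = 1.176e+04 Pa.
ΔP_A/ΔP_B = 1.683e+04/1.176e+04 = 1.43.

ΔP_A/ΔP_B ≈ 1.43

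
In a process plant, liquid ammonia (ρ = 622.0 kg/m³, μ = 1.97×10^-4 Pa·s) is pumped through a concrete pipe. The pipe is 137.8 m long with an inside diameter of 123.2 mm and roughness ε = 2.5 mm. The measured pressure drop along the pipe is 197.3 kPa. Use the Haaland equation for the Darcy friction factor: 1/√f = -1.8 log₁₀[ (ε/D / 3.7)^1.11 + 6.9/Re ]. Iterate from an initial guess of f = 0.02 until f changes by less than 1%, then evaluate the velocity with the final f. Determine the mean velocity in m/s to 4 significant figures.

V ≈ 3.401 m/s

Rearranging Darcy-Weisbach: V = √(2·ΔP·D/(f·L·ρ)). With ε/D = 0.0025/0.1232 = 0.0203, iterate starting from f = 0.02:
  f = 0.02 → V = √(2·1.973e+05·0.1232/(0.02·137.8·622)) = 5.325 m/s; Re = ρVD/μ = 2.071e+06; f → 0.04903
  f = 0.04903 → V = 3.401 m/s; Re = 1.323e+06; f → 0.04904
Converged (Δf/f < 1%). With the final f = 0.04904: V = √(2·1.973e+05·0.1232/(0.04904·137.8·622)) = 3.401 m/s.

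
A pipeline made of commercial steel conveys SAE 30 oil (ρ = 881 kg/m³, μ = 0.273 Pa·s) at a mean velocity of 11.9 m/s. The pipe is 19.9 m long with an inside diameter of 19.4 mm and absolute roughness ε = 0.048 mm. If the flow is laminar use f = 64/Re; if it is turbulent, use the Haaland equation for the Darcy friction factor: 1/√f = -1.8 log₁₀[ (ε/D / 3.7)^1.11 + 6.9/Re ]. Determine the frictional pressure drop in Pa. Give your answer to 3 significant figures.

ΔP ≈ 5.50×10^6 Pa

Reynolds number Re = ρVD/μ = 881 · 11.9 · 0.0194 / 0.273 = 745.
Re < 2300 → laminar flow, so f = 64/Re = 64/745 = 0.0859 (the turbulent correlation is not needed).
Darcy-Weisbach: ΔP = f(L/D)(ρV²/2) = 0.0859·(19.9/0.0194)·(881·11.9²/2) = 0.0859·1026·6.238e+04 = 5.497e+06 Pa.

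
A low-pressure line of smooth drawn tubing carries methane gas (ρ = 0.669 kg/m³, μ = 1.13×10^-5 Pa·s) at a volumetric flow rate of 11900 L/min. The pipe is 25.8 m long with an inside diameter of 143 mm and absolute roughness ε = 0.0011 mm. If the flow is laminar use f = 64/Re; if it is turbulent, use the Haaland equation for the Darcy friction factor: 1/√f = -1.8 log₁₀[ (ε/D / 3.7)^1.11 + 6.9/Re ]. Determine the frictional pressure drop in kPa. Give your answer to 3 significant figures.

Q = 11900 L/min = 11900/60000 = 0.1983 m³/s.
Cross-sectional area A = πD²/4 = π(0.143)²/4 = 0.01606 m²; mean velocity V = Q/A = 0.1983/0.01606 = 12.35 m/s.
Reynolds number Re = ρVD/μ = 0.669 · 12.35 · 0.143 / 1.13e-05 = 1.045e+05.
Re > 4000 → turbulent. Relative roughness ε/D = 1.1e-06/0.143 = 7.69e-06. Haaland: 1/√f = -1.8 log₁₀[(7.69e-06/3.7)^1.11 + 6.9/1.045e+05] = -1.8 log₁₀[4.93e-07 + 6.6e-05] = 7.519, so f = 0.01769.
Darcy-Weisbach: ΔP = f(L/D)(ρV²/2) = 0.01769·(25.8/0.143)·(0.669·12.35²/2) = 0.01769·180.4·51.01 = 162.8 Pa.
ΔP = 162.8 Pa = 0.163 kPa.

ΔP ≈ 0.163 kPa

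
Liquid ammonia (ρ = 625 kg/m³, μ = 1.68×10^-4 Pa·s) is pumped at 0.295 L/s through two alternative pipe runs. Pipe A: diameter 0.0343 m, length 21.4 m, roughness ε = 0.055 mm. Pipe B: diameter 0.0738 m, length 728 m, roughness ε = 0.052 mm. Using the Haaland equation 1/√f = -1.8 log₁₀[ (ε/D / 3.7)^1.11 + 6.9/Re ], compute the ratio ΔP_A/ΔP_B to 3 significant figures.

Pipe A: V = Q/A = 0.000295/0.000924 = 0.3193 m/s; Re = 4.074e+04; ε/D = 0.0016; Haaland → f = 0.02592; ΔP_A = f(L/D)(ρV²/2) = 515.1 Pa.
Pipe B: V = Q/A = 0.000295/0.004278 = 0.06896 m/s; Re = 1.893e+04; ε/D = 0.000705; Haaland → f = 0.02737; ΔP_B = f(L/D)(ρV²/2) = 401.3 Pa.
ΔP_A/ΔP_B = 515.1/401.3 = 1.28.

ΔP_A/ΔP_B ≈ 1.28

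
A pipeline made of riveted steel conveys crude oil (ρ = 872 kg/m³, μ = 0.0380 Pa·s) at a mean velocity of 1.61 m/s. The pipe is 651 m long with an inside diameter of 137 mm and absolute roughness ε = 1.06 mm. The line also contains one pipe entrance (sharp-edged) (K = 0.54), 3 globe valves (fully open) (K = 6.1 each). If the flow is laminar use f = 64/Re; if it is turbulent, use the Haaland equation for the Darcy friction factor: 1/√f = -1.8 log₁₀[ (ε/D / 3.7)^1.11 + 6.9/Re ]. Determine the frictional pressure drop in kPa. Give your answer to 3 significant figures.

Reynolds number Re = ρVD/μ = 872 · 1.61 · 0.137 / 0.038 = 5062.
Re > 4000 → turbulent. Relative roughness ε/D = 0.00106/0.137 = 0.00774. Haaland: 1/√f = -1.8 log₁₀[(0.00774/3.7)^1.11 + 6.9/5062] = -1.8 log₁₀[0.00106 + 0.00136] = 4.708, so f = 0.04512.
Total minor-loss coefficient ΣK = 1·0.54 + 3·6.1 = 18.8.
ΔP = [f·L/D + ΣK]·(ρV²/2) = [0.04512·651/0.137 + 18.8]·(872·1.61²/2) = [214.4 + 18.8]·1130 = 2.636e+05 Pa.
ΔP = 2.636e+05 Pa = 264 kPa.

ΔP ≈ 264 kPa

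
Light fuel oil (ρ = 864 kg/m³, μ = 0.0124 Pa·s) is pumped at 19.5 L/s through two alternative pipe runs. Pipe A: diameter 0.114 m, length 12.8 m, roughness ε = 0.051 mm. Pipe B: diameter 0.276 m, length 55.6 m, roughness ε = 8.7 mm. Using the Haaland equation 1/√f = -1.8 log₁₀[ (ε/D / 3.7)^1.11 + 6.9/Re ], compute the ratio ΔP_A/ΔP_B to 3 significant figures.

Pipe A: V = Q/A = 0.0195/0.01021 = 1.91 m/s; Re = 1.518e+04; ε/D = 0.000447; Haaland → f = 0.02832; ΔP_A = f(L/D)(ρV²/2) = 5013 Pa.
Pipe B: V = Q/A = 0.0195/0.05983 = 0.3259 m/s; Re = 6268; ε/D = 0.0315; Haaland → f = 0.06311; ΔP_B = f(L/D)(ρV²/2) = 583.4 Pa.
ΔP_A/ΔP_B = 5013/583.4 = 8.59.

ΔP_A/ΔP_B ≈ 8.59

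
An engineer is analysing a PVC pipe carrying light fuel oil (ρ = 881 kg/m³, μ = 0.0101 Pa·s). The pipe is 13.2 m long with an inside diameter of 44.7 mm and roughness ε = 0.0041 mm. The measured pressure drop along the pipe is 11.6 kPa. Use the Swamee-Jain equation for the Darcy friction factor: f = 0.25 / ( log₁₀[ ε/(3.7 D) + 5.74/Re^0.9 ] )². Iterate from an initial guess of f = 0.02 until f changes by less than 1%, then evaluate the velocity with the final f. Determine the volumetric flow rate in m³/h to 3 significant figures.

Rearranging Darcy-Weisbach: V = √(2·ΔP·D/(f·L·ρ)). With ε/D = 4.1e-06/0.0447 = 9.17e-05, iterate starting from f = 0.02:
  f = 0.02 → V = √(2·1.16e+04·0.0447/(0.02·13.2·881)) = 2.112 m/s; Re = ρVD/μ = 8233; f → 0.03285
  f = 0.03285 → V = 1.648 m/s; Re = 6425; f → 0.03525
  f = 0.03525 → V = 1.591 m/s; Re = 6202; f → 0.03561
  f = 0.03561 → V = 1.582 m/s; Re = 6170; f → 0.03567
Converged (Δf/f < 1%). With the final f = 0.03567: V = √(2·1.16e+04·0.0447/(0.03567·13.2·881)) = 1.581 m/s.
Q = V·A = 1.581·(π/4·0.0447²) = 0.002481 m³/s = 8.93 m³/h.

Q ≈ 8.93 m³/h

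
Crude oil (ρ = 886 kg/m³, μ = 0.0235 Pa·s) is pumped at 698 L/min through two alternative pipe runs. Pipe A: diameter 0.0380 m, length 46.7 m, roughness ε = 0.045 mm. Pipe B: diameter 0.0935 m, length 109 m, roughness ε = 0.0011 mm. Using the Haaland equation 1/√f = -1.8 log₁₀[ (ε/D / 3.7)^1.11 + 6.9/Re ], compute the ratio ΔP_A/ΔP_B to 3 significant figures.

ΔP_A/ΔP_B ≈ 32.1

Pipe A: V = Q/A = 0.01163/0.001134 = 10.26 m/s; Re = 1.47e+04; ε/D = 0.00118; Haaland → f = 0.02975; ΔP_A = f(L/D)(ρV²/2) = 1.704e+06 Pa.
Pipe B: V = Q/A = 0.01163/0.006866 = 1.694 m/s; Re = 5973; ε/D = 1.18e-05; Haaland → f = 0.03578; ΔP_B = f(L/D)(ρV²/2) = 5.304e+04 Pa.
ΔP_A/ΔP_B = 1.704e+06/5.304e+04 = 32.1.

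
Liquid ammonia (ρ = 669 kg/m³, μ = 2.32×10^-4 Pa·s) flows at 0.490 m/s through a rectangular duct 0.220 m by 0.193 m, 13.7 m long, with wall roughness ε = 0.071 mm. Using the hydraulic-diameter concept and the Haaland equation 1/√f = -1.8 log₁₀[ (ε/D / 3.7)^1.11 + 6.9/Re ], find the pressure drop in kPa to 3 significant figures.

ΔP ≈ 0.0918 kPa

Hydraulic diameter D_h = 4A/P = 4·(0.22·0.193)/(2·(0.22+0.193)) = 0.1698/0.826 = 0.2056 m.
Re = ρVD_h/μ = 669·0.49·0.2056/0.000232 = 2.905e+05.
ε/D_h = 7.1e-05/0.2056 = 0.000345; Haaland gives 1/√f = -1.8 log₁₀[3.36e-05+2.37e-05] = 7.634, so f = 0.01716.
ΔP = f(L/D_h)(ρV²/2) = 0.01716·13.7/0.2056·80.31 = 91.82 Pa.
ΔP = 0.0918 kPa.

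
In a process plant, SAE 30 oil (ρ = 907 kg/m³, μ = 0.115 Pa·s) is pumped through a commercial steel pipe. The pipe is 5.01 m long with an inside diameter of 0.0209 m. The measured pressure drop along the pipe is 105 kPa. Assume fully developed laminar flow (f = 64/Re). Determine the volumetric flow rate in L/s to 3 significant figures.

Q ≈ 0.853 L/s

For laminar flow, f = 64/Re with Re = ρVD/μ, so Darcy-Weisbach reduces to ΔP = 32μLV/D². Solving for V: V = ΔP·D²/(32μL) = 1.05e+05·(0.0209)²/(32·0.115·5.01) = 2.488 m/s.
Check: Re = ρVD/μ = 907·2.488·0.0209/0.115 = 410.1 < 2300, so the laminar assumption holds.
Q = V·A = 2.488·(π/4·0.0209²) = 0.0008535 m³/s = 0.853 L/s.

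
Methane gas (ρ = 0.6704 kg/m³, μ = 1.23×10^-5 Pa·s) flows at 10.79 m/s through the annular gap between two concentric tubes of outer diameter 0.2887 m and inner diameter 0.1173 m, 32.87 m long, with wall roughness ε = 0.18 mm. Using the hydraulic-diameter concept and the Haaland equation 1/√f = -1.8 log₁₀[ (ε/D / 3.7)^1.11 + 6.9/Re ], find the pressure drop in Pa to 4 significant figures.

Hydraulic diameter D_h = 4A/P = D_o - D_i = 0.2887 - 0.1173 = 0.1714 m.
Re = ρVD_h/μ = 0.6704·10.79·0.1714/1.23e-05 = 1.008e+05.
ε/D_h = 0.00018/0.1714 = 0.00105; Haaland gives 1/√f = -1.8 log₁₀[0.000116+6.85e-05] = 6.723, so f = 0.02212.
ΔP = f(L/D_h)(ρV²/2) = 0.02212·32.87/0.1714·39.03 = 165.6 Pa.

ΔP ≈ 165.6 Pa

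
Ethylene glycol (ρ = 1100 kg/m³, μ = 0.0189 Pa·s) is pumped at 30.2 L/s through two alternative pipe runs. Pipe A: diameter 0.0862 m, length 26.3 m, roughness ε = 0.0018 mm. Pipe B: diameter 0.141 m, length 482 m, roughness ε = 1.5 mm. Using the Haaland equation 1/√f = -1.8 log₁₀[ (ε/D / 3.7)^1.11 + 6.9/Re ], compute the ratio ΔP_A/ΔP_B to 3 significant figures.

ΔP_A/ΔP_B ≈ 0.368

Pipe A: V = Q/A = 0.0302/0.005836 = 5.175 m/s; Re = 2.596e+04; ε/D = 2.09e-05; Haaland → f = 0.02418; ΔP_A = f(L/D)(ρV²/2) = 1.086e+05 Pa.
Pipe B: V = Q/A = 0.0302/0.01561 = 1.934 m/s; Re = 1.587e+04; ε/D = 0.0106; Haaland → f = 0.04199; ΔP_B = f(L/D)(ρV²/2) = 2.953e+05 Pa.
ΔP_A/ΔP_B = 1.086e+05/2.953e+05 = 0.368.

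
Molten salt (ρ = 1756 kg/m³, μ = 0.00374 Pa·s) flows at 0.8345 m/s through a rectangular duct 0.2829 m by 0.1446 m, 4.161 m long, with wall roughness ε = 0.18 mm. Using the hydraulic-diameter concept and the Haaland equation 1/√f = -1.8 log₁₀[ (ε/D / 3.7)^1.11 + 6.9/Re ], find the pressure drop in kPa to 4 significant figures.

Hydraulic diameter D_h = 4A/P = 4·(0.2829·0.1446)/(2·(0.2829+0.1446)) = 0.1636/0.855 = 0.1914 m.
Re = ρVD_h/μ = 1756·0.8345·0.1914/0.00374 = 7.498e+04.
ε/D_h = 0.00018/0.1914 = 0.000941; Haaland gives 1/√f = -1.8 log₁₀[0.000102+9.2e-05] = 6.681, so f = 0.0224.
ΔP = f(L/D_h)(ρV²/2) = 0.0224·4.161/0.1914·611.4 = 297.8 Pa.
ΔP = 0.2978 kPa.

ΔP ≈ 0.2978 kPa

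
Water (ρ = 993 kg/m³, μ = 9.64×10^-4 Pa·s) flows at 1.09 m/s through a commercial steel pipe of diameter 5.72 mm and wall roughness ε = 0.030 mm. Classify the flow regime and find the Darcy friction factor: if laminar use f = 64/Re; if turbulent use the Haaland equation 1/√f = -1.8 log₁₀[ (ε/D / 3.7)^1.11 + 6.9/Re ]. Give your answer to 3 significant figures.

f ≈ 0.0407

Re = ρVD/μ = 993·1.09·0.00572/0.000964 = 6422.
Re > 4000 → turbulent. ε/D = 3e-05/0.00572 = 0.00524; Haaland: 1/√f = -1.8 log₁₀[0.000689 + 0.00107] = 4.957, so f = 0.0407.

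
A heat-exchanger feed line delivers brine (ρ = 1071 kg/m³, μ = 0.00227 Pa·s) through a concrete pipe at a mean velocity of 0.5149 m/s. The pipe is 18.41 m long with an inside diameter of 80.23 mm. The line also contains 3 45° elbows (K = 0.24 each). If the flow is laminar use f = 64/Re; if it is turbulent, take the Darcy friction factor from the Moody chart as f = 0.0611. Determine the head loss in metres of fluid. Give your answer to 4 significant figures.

h_f ≈ 0.1992 m

Reynolds number Re = ρVD/μ = 1071 · 0.5149 · 0.08023 / 0.00227 = 1.949e+04.
Re > 4000 → turbulent; use the Moody-chart value f = 0.0611.
Total minor-loss coefficient ΣK = 3·0.24 = 0.72.
ΔP = [f·L/D + ΣK]·(ρV²/2) = [0.0611·18.41/0.08023 + 0.72]·(1071·0.5149²/2) = [14.02 + 0.72]·142 = 2093 Pa.
Head loss h_f = ΔP/(ρg) = 2093/(1071·9.81) = 0.1992 m.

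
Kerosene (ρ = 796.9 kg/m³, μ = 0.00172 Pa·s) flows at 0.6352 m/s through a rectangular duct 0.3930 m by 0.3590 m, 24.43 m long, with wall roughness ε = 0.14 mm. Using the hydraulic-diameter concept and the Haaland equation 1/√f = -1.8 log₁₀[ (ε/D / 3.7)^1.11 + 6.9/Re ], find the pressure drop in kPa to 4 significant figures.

ΔP ≈ 0.2015 kPa

Hydraulic diameter D_h = 4A/P = 4·(0.393·0.359)/(2·(0.393+0.359)) = 0.5643/1.504 = 0.3752 m.
Re = ρVD_h/μ = 796.9·0.6352·0.3752/0.00172 = 1.104e+05.
ε/D_h = 0.00014/0.3752 = 0.000373; Haaland gives 1/√f = -1.8 log₁₀[3.66e-05+6.25e-05] = 7.207, so f = 0.01925.
ΔP = f(L/D_h)(ρV²/2) = 0.01925·24.43/0.3752·160.8 = 201.5 Pa.
ΔP = 0.2015 kPa.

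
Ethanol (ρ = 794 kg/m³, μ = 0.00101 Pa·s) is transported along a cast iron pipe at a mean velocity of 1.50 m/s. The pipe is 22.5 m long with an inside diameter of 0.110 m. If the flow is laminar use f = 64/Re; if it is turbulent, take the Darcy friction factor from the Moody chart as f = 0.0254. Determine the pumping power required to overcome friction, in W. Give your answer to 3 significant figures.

P ≈ 66.2 W

Reynolds number Re = ρVD/μ = 794 · 1.5 · 0.11 / 0.00101 = 1.297e+05.
Re > 4000 → turbulent; use the Moody-chart value f = 0.0254.
Darcy-Weisbach: ΔP = f(L/D)(ρV²/2) = 0.0254·(22.5/0.11)·(794·1.5²/2) = 0.0254·204.5·893.2 = 4641 Pa.
Q = V·A = 1.5·0.009503 = 0.01425 m³/s.
Pumping power P = QΔP = 0.01425·4641 = 66.16 W = 66.2 W.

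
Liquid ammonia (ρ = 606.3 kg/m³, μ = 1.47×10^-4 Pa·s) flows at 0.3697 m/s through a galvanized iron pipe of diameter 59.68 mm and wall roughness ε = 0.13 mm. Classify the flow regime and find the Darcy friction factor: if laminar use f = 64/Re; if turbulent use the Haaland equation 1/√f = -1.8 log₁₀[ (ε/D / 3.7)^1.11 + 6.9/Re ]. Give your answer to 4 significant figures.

Re = ρVD/μ = 606.3·0.3697·0.05968/0.000147 = 9.1e+04.
Re > 4000 → turbulent. ε/D = 0.00013/0.05968 = 0.00218; Haaland: 1/√f = -1.8 log₁₀[0.00026 + 7.58e-05] = 6.254, so f = 0.02557.

f ≈ 0.02557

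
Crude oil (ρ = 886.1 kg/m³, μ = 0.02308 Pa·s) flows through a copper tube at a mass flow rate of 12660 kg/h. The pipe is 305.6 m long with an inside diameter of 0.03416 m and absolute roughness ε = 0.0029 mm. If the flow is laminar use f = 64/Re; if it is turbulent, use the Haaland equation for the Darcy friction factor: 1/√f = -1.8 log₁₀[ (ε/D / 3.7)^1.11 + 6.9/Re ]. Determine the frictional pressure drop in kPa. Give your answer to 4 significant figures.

ṁ = 12660 kg/h = 12660/3600 = 3.517 kg/s.
A = πD²/4 = π(0.03416)²/4 = 0.0009165 m²; mean velocity V = ṁ/(ρA) = 3.517/(886.1 · 0.0009165) = 4.33 m/s.
Reynolds number Re = ρVD/μ = 886.1 · 4.33 · 0.03416 / 0.0231 = 5679.
Re > 4000 → turbulent. Relative roughness ε/D = 2.9e-06/0.03416 = 8.49e-05. Haaland: 1/√f = -1.8 log₁₀[(8.49e-05/3.7)^1.11 + 6.9/5679] = -1.8 log₁₀[7.09e-06 + 0.00121] = 5.243, so f = 0.03637.
Darcy-Weisbach: ΔP = f(L/D)(ρV²/2) = 0.03637·(305.6/0.03416)·(886.1·4.33²/2) = 0.03637·8946·8308 = 2.704e+06 Pa.
ΔP = 2.704e+06 Pa = 2704 kPa.

ΔP ≈ 2704 kPa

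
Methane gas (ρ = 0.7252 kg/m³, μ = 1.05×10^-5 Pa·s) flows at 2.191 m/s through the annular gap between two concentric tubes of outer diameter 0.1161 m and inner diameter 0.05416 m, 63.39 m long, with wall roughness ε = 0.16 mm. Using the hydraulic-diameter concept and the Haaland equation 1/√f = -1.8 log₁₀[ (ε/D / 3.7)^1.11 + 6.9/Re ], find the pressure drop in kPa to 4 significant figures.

Hydraulic diameter D_h = 4A/P = D_o - D_i = 0.1161 - 0.05416 = 0.06194 m.
Re = ρVD_h/μ = 0.7252·2.191·0.06194/1.05e-05 = 9373.
ε/D_h = 0.00016/0.06194 = 0.00258; Haaland gives 1/√f = -1.8 log₁₀[0.000314+0.000736] = 5.362, so f = 0.03478.
ΔP = f(L/D_h)(ρV²/2) = 0.03478·63.39/0.06194·1.741 = 61.96 Pa.
ΔP = 0.06196 kPa.

ΔP ≈ 0.06196 kPa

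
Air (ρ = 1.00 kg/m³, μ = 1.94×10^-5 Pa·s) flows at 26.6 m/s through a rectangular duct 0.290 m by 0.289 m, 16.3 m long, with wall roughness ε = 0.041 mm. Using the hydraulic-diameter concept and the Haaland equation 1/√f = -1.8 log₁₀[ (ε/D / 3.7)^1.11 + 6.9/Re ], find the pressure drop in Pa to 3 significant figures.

ΔP ≈ 300 Pa

Hydraulic diameter D_h = 4A/P = 4·(0.29·0.289)/(2·(0.29+0.289)) = 0.3352/1.158 = 0.2895 m.
Re = ρVD_h/μ = 1·26.6·0.2895/1.94e-05 = 3.969e+05.
ε/D_h = 4.1e-05/0.2895 = 0.000142; Haaland gives 1/√f = -1.8 log₁₀[1.25e-05+1.74e-05] = 8.144, so f = 0.01508.
ΔP = f(L/D_h)(ρV²/2) = 0.01508·16.3/0.2895·353.8 = 300.3 Pa.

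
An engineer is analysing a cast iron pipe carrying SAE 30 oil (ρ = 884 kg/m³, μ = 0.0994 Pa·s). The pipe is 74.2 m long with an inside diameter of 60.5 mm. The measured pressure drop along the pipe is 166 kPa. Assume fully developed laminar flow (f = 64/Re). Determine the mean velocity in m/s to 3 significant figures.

V ≈ 2.57 m/s

For laminar flow, f = 64/Re with Re = ρVD/μ, so Darcy-Weisbach reduces to ΔP = 32μLV/D². Solving for V: V = ΔP·D²/(32μL) = 1.66e+05·(0.0605)²/(32·0.0994·74.2) = 2.574 m/s.
Check: Re = ρVD/μ = 884·2.574·0.0605/0.0994 = 1385 < 2300, so the laminar assumption holds.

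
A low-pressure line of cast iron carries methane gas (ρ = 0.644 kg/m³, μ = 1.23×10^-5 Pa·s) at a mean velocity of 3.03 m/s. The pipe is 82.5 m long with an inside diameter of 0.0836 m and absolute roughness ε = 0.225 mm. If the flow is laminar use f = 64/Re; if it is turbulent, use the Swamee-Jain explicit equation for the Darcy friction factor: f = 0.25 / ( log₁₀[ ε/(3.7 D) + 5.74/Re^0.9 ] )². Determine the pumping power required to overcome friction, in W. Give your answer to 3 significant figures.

Reynolds number Re = ρVD/μ = 0.644 · 3.03 · 0.0836 / 1.23e-05 = 1.326e+04.
Re > 4000 → turbulent. Relative roughness ε/D = 0.000225/0.0836 = 0.00269. Swamee-Jain: f = 0.25/(log₁₀[0.00269/3.7 + 5.74/1.326e+04^0.9])² = 0.25/(log₁₀[0.000727 + 0.00112])² = 0.25/(-2.734)² = 0.03345.
Darcy-Weisbach: ΔP = f(L/D)(ρV²/2) = 0.03345·(82.5/0.0836)·(0.644·3.03²/2) = 0.03345·986.8·2.956 = 97.58 Pa.
Q = V·A = 3.03·0.005489 = 0.01663 m³/s.
Pumping power P = QΔP = 0.01663·97.58 = 1.623 W = 1.62 W.

P ≈ 1.62 W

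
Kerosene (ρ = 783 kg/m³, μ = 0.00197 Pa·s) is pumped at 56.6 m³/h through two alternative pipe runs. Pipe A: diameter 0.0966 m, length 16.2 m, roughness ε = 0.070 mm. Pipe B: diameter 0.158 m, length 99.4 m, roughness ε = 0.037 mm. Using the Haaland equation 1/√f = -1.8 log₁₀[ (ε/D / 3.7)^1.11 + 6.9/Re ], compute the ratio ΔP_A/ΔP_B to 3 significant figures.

ΔP_A/ΔP_B ≈ 1.91

Pipe A: V = Q/A = 0.01572/0.007329 = 2.145 m/s; Re = 8.236e+04; ε/D = 0.000725; Haaland → f = 0.02143; ΔP_A = f(L/D)(ρV²/2) = 6475 Pa.
Pipe B: V = Q/A = 0.01572/0.01961 = 0.8019 m/s; Re = 5.036e+04; ε/D = 0.000234; Haaland → f = 0.02139; ΔP_B = f(L/D)(ρV²/2) = 3387 Pa.
ΔP_A/ΔP_B = 6475/3387 = 1.91.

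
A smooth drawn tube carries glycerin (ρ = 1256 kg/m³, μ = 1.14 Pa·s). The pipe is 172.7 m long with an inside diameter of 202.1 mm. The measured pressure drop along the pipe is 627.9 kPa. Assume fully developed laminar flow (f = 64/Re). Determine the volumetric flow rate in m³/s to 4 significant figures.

For laminar flow, f = 64/Re with Re = ρVD/μ, so Darcy-Weisbach reduces to ΔP = 32μLV/D². Solving for V: V = ΔP·D²/(32μL) = 6.279e+05·(0.2021)²/(32·1.14·172.7) = 4.071 m/s.
Check: Re = ρVD/μ = 1256·4.071·0.2021/1.14 = 906.4 < 2300, so the laminar assumption holds.
Q = V·A = 4.071·(π/4·0.2021²) = 0.1306 m³/s = 0.1306 m³/s.

Q ≈ 0.1306 m³/s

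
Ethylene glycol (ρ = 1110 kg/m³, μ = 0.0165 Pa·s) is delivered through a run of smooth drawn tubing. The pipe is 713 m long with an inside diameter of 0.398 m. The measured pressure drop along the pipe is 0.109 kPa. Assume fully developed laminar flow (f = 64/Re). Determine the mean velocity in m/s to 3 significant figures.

V ≈ 0.0459 m/s

For laminar flow, f = 64/Re with Re = ρVD/μ, so Darcy-Weisbach reduces to ΔP = 32μLV/D². Solving for V: V = ΔP·D²/(32μL) = 109·(0.398)²/(32·0.0165·713) = 0.04586 m/s.
Check: Re = ρVD/μ = 1110·0.04586·0.398/0.0165 = 1228 < 2300, so the laminar assumption holds.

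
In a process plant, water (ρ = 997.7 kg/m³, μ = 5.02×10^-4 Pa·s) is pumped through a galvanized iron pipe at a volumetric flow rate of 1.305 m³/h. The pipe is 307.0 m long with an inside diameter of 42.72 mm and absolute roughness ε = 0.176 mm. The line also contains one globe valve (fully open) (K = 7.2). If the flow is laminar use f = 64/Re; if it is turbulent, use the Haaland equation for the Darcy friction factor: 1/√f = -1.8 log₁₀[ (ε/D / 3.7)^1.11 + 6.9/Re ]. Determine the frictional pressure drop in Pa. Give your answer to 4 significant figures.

ΔP ≈ 7731 Pa

Q = 1.305 m³/h = 1.305/3600 = 0.0003625 m³/s.
Cross-sectional area A = πD²/4 = π(0.04272)²/4 = 0.001433 m²; mean velocity V = Q/A = 0.0003625/0.001433 = 0.2529 m/s.
Reynolds number Re = ρVD/μ = 997.7 · 0.2529 · 0.04272 / 0.000502 = 2.147e+04.
Re > 4000 → turbulent. Relative roughness ε/D = 0.000176/0.04272 = 0.00412. Haaland: 1/√f = -1.8 log₁₀[(0.00412/3.7)^1.11 + 6.9/2.147e+04] = -1.8 log₁₀[0.000527 + 0.000321] = 5.529, so f = 0.03272.
Total minor-loss coefficient ΣK = 1·7.2 = 7.2.
ΔP = [f·L/D + ΣK]·(ρV²/2) = [0.03272·307/0.04272 + 7.2]·(997.7·0.2529²/2) = [235.1 + 7.2]·31.91 = 7731 Pa.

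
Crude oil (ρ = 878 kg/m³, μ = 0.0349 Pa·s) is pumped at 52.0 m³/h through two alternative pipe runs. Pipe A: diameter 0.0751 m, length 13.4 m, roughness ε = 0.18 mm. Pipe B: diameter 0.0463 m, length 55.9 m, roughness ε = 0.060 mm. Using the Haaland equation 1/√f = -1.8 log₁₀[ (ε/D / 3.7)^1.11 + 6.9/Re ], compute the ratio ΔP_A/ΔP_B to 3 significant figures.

ΔP_A/ΔP_B ≈ 0.0249

Pipe A: V = Q/A = 0.01444/0.00443 = 3.261 m/s; Re = 6161; ε/D = 0.0024; Haaland → f = 0.03797; ΔP_A = f(L/D)(ρV²/2) = 3.162e+04 Pa.
Pipe B: V = Q/A = 0.01444/0.001684 = 8.579 m/s; Re = 9993; ε/D = 0.0013; Haaland → f = 0.03259; ΔP_B = f(L/D)(ρV²/2) = 1.271e+06 Pa.
ΔP_A/ΔP_B = 3.162e+04/1.271e+06 = 0.0249.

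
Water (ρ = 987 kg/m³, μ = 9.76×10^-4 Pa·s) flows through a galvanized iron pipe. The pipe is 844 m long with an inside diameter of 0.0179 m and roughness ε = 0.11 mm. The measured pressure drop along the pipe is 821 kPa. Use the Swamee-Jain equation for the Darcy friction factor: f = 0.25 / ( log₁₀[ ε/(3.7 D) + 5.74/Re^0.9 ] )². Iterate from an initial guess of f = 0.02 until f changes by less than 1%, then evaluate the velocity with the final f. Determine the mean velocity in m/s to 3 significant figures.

Rearranging Darcy-Weisbach: V = √(2·ΔP·D/(f·L·ρ)). With ε/D = 0.00011/0.0179 = 0.00615, iterate starting from f = 0.02:
  f = 0.02 → V = √(2·8.21e+05·0.0179/(0.02·844·987)) = 1.328 m/s; Re = ρVD/μ = 2.404e+04; f → 0.036
  f = 0.036 → V = 0.99 m/s; Re = 1.792e+04; f → 0.03699
  f = 0.03699 → V = 0.9766 m/s; Re = 1.768e+04; f → 0.03704
Converged (Δf/f < 1%). With the final f = 0.03704: V = √(2·8.21e+05·0.0179/(0.03704·844·987)) = 0.976 m/s.

V ≈ 0.976 m/s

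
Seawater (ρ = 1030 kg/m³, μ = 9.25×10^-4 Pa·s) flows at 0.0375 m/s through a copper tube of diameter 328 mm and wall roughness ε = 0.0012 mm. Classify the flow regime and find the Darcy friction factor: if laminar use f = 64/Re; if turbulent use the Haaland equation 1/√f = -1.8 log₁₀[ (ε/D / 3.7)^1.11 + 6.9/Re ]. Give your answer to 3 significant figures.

Re = ρVD/μ = 1030·0.0375·0.328/0.000925 = 1.37e+04.
Re > 4000 → turbulent. ε/D = 1.2e-06/0.328 = 3.66e-06; Haaland: 1/√f = -1.8 log₁₀[2.16e-07 + 0.000504] = 5.936, so f = 0.02838.

f ≈ 0.0284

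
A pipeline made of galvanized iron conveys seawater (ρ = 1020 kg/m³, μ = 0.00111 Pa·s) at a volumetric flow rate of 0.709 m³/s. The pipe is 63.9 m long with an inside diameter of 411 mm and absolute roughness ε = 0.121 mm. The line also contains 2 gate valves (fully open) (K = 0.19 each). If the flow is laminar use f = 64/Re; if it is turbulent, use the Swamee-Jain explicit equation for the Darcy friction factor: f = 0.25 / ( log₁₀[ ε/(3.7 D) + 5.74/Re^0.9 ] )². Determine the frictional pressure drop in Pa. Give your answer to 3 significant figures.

Cross-sectional area A = πD²/4 = π(0.411)²/4 = 0.1327 m²; mean velocity V = Q/A = 0.709/0.1327 = 5.344 m/s.
Reynolds number Re = ρVD/μ = 1020 · 5.344 · 0.411 / 0.00111 = 2.018e+06.
Re > 4000 → turbulent. Relative roughness ε/D = 0.000121/0.411 = 0.000294. Swamee-Jain: f = 0.25/(log₁₀[0.000294/3.7 + 5.74/2.018e+06^0.9])² = 0.25/(log₁₀[7.96e-05 + 1.21e-05])² = 0.25/(-4.038)² = 0.01534.
Total minor-loss coefficient ΣK = 2·0.19 = 0.38.
ΔP = [f·L/D + ΣK]·(ρV²/2) = [0.01534·63.9/0.411 + 0.38]·(1020·5.344²/2) = [2.384 + 0.38]·1.457e+04 = 4.026e+04 Pa.

ΔP ≈ 40300 Pa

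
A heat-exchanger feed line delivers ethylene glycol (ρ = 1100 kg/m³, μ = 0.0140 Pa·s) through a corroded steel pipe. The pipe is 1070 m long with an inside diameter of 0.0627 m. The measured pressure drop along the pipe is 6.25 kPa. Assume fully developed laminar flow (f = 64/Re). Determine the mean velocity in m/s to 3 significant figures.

V ≈ 0.0513 m/s

For laminar flow, f = 64/Re with Re = ρVD/μ, so Darcy-Weisbach reduces to ΔP = 32μLV/D². Solving for V: V = ΔP·D²/(32μL) = 6250·(0.0627)²/(32·0.014·1070) = 0.05126 m/s.
Check: Re = ρVD/μ = 1100·0.05126·0.0627/0.014 = 252.5 < 2300, so the laminar assumption holds.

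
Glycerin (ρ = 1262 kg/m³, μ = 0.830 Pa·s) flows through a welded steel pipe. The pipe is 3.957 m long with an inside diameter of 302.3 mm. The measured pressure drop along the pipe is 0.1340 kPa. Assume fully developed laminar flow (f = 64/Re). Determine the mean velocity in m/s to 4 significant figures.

V ≈ 0.1165 m/s

For laminar flow, f = 64/Re with Re = ρVD/μ, so Darcy-Weisbach reduces to ΔP = 32μLV/D². Solving for V: V = ΔP·D²/(32μL) = 134·(0.3023)²/(32·0.83·3.957) = 0.1165 m/s.
Check: Re = ρVD/μ = 1262·0.1165·0.3023/0.83 = 53.56 < 2300, so the laminar assumption holds.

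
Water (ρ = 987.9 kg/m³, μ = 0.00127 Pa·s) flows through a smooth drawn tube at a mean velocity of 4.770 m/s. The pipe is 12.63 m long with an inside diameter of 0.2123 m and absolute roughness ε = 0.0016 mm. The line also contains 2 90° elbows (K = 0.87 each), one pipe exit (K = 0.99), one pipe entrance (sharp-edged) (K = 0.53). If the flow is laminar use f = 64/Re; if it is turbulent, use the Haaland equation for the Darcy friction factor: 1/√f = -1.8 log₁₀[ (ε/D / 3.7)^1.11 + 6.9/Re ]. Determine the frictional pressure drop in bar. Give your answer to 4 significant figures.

ΔP ≈ 0.4478 bar

Reynolds number Re = ρVD/μ = 987.9 · 4.77 · 0.2123 / 0.00127 = 7.877e+05.
Re > 4000 → turbulent. Relative roughness ε/D = 1.6e-06/0.2123 = 7.54e-06. Haaland: 1/√f = -1.8 log₁₀[(7.54e-06/3.7)^1.11 + 6.9/7.877e+05] = -1.8 log₁₀[4.82e-07 + 8.76e-06] = 9.062, so f = 0.01218.
Total minor-loss coefficient ΣK = 2·0.87 + 1·0.99 + 1·0.53 = 3.26.
ΔP = [f·L/D + ΣK]·(ρV²/2) = [0.01218·12.63/0.2123 + 3.26]·(987.9·4.77²/2) = [0.7245 + 3.26]·1.124e+04 = 4.478e+04 Pa.
ΔP = 4.478e+04 Pa = 0.4478 bar.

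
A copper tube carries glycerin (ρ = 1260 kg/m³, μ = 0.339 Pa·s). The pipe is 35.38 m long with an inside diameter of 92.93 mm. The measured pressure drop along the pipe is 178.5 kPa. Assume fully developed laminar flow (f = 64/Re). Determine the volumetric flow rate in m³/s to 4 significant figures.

For laminar flow, f = 64/Re with Re = ρVD/μ, so Darcy-Weisbach reduces to ΔP = 32μLV/D². Solving for V: V = ΔP·D²/(32μL) = 1.785e+05·(0.09293)²/(32·0.339·35.38) = 4.016 m/s.
Check: Re = ρVD/μ = 1260·4.016·0.09293/0.339 = 1387 < 2300, so the laminar assumption holds.
Q = V·A = 4.016·(π/4·0.09293²) = 0.02724 m³/s = 0.02724 m³/s.

Q ≈ 0.02724 m³/s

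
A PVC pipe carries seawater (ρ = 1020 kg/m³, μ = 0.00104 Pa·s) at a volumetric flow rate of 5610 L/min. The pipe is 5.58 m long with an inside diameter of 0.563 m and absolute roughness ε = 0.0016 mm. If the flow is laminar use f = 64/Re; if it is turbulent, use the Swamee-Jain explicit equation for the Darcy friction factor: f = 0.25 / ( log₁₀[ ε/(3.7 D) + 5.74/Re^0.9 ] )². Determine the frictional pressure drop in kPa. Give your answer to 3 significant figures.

ΔP ≈ 0.0110 kPa

Q = 5610 L/min = 5610/60000 = 0.0935 m³/s.
Cross-sectional area A = πD²/4 = π(0.563)²/4 = 0.2489 m²; mean velocity V = Q/A = 0.0935/0.2489 = 0.3756 m/s.
Reynolds number Re = ρVD/μ = 1020 · 0.3756 · 0.563 / 0.00104 = 2.074e+05.
Re > 4000 → turbulent. Relative roughness ε/D = 1.6e-06/0.563 = 2.84e-06. Swamee-Jain: f = 0.25/(log₁₀[2.84e-06/3.7 + 5.74/2.074e+05^0.9])² = 0.25/(log₁₀[7.68e-07 + 9.41e-05])² = 0.25/(-4.023)² = 0.01545.
Darcy-Weisbach: ΔP = f(L/D)(ρV²/2) = 0.01545·(5.58/0.563)·(1020·0.3756²/2) = 0.01545·9.911·71.94 = 11.02 Pa.
ΔP = 11.02 Pa = 0.0110 kPa.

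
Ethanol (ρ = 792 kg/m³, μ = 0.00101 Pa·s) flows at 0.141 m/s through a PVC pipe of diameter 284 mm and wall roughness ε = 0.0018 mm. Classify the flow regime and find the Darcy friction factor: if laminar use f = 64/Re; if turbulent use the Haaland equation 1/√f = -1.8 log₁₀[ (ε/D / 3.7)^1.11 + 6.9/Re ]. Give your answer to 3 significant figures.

Re = ρVD/μ = 792·0.141·0.284/0.00101 = 3.14e+04.
Re > 4000 → turbulent. ε/D = 1.8e-06/0.284 = 6.34e-06; Haaland: 1/√f = -1.8 log₁₀[3.98e-07 + 0.00022] = 6.583, so f = 0.02307.

f ≈ 0.0231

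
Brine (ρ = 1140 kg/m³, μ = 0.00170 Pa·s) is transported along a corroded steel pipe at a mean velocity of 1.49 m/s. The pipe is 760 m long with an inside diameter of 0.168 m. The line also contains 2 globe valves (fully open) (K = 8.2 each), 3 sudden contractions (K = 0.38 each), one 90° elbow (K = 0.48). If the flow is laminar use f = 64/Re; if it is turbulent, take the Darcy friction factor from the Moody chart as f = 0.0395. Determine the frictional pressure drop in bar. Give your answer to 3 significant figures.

Reynolds number Re = ρVD/μ = 1140 · 1.49 · 0.168 / 0.0017 = 1.679e+05.
Re > 4000 → turbulent; use the Moody-chart value f = 0.0395.
Total minor-loss coefficient ΣK = 2·8.2 + 3·0.38 + 1·0.48 = 18.
ΔP = [f·L/D + ΣK]·(ρV²/2) = [0.0395·760/0.168 + 18]·(1140·1.49²/2) = [178.7 + 18]·1265 = 2.489e+05 Pa.
ΔP = 2.489e+05 Pa = 2.49 bar.

ΔP ≈ 2.49 bar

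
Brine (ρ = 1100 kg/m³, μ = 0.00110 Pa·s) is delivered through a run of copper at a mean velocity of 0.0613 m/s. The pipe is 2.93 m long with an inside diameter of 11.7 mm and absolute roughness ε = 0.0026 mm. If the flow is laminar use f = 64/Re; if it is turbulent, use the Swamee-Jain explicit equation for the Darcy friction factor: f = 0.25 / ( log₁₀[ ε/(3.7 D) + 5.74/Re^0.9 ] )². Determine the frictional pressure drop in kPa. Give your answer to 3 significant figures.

Reynolds number Re = ρVD/μ = 1100 · 0.0613 · 0.0117 / 0.0011 = 717.2.
Re < 2300 → laminar flow, so f = 64/Re = 64/717.2 = 0.08923 (the turbulent correlation is not needed).
Darcy-Weisbach: ΔP = f(L/D)(ρV²/2) = 0.08923·(2.93/0.0117)·(1100·0.0613²/2) = 0.08923·250.4·2.067 = 46.18 Pa.
ΔP = 46.18 Pa = 0.0462 kPa.

ΔP ≈ 0.0462 kPa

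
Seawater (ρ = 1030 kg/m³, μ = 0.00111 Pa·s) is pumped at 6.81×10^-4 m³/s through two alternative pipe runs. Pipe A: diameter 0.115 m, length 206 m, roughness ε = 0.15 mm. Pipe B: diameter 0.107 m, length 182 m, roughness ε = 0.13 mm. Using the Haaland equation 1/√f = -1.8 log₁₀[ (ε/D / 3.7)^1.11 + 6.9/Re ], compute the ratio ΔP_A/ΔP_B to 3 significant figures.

ΔP_A/ΔP_B ≈ 0.806

Pipe A: V = Q/A = 0.000681/0.01039 = 0.06556 m/s; Re = 6996; ε/D = 0.0013; Haaland → f = 0.03557; ΔP_A = f(L/D)(ρV²/2) = 141.1 Pa.
Pipe B: V = Q/A = 0.000681/0.008992 = 0.07573 m/s; Re = 7519; ε/D = 0.00121; Haaland → f = 0.03482; ΔP_B = f(L/D)(ρV²/2) = 174.9 Pa.
ΔP_A/ΔP_B = 141.1/174.9 = 0.806.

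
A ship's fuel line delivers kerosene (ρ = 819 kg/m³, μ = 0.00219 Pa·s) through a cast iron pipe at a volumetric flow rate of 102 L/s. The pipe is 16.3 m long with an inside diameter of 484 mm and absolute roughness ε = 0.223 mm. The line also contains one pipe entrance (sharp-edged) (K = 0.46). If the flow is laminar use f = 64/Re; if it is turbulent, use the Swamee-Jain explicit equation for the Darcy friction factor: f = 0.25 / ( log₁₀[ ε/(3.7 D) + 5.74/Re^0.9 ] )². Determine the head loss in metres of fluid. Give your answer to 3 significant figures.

h_f ≈ 0.0179 m

Q = 102 L/s = 102/1000 = 0.102 m³/s.
Cross-sectional area A = πD²/4 = π(0.484)²/4 = 0.184 m²; mean velocity V = Q/A = 0.102/0.184 = 0.5544 m/s.
Reynolds number Re = ρVD/μ = 819 · 0.5544 · 0.484 / 0.00219 = 1.003e+05.
Re > 4000 → turbulent. Relative roughness ε/D = 0.000223/0.484 = 0.000461. Swamee-Jain: f = 0.25/(log₁₀[0.000461/3.7 + 5.74/1.003e+05^0.9])² = 0.25/(log₁₀[0.000125 + 0.000181])² = 0.25/(-3.515)² = 0.02023.
Total minor-loss coefficient ΣK = 1·0.46 = 0.46.
ΔP = [f·L/D + ΣK]·(ρV²/2) = [0.02023·16.3/0.484 + 0.46]·(819·0.5544²/2) = [0.6814 + 0.46]·125.9 = 143.7 Pa.
Head loss h_f = ΔP/(ρg) = 143.7/(819·9.81) = 0.0179 m.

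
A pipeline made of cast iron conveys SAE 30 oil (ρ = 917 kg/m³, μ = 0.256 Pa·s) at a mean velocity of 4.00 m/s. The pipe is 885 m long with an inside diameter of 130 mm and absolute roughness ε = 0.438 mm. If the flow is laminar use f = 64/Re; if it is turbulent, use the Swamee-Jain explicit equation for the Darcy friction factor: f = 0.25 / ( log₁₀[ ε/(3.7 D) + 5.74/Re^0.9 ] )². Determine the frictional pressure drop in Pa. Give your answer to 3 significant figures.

ΔP ≈ 1.72×10^6 Pa

Reynolds number Re = ρVD/μ = 917 · 4 · 0.13 / 0.256 = 1863.
Re < 2300 → laminar flow, so f = 64/Re = 64/1863 = 0.03436 (the turbulent correlation is not needed).
Darcy-Weisbach: ΔP = f(L/D)(ρV²/2) = 0.03436·(885/0.13)·(917·4²/2) = 0.03436·6808·7336 = 1.716e+06 Pa.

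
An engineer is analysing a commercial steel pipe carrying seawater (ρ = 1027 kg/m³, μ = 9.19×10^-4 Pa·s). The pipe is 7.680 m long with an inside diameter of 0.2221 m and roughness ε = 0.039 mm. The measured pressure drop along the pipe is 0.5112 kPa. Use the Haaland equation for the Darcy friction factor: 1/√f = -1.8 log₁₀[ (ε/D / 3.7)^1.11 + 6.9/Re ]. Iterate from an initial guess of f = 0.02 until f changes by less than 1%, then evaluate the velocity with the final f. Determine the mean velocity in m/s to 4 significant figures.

Rearranging Darcy-Weisbach: V = √(2·ΔP·D/(f·L·ρ)). With ε/D = 3.9e-05/0.2221 = 0.000176, iterate starting from f = 0.02:
  f = 0.02 → V = √(2·511.2·0.2221/(0.02·7.68·1027)) = 1.2 m/s; Re = ρVD/μ = 2.978e+05; f → 0.01588
  f = 0.01588 → V = 1.346 m/s; Re = 3.342e+05; f → 0.01567
  f = 0.01567 → V = 1.355 m/s; Re = 3.364e+05; f → 0.01566
Converged (Δf/f < 1%). With the final f = 0.01566: V = √(2·511.2·0.2221/(0.01566·7.68·1027)) = 1.356 m/s.

V ≈ 1.356 m/s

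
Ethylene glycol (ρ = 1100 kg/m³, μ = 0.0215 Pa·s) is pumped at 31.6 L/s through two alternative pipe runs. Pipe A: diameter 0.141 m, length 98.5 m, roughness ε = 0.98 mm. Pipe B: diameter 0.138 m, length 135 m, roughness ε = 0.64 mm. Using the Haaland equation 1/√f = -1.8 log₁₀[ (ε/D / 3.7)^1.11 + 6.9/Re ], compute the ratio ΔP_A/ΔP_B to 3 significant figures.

ΔP_A/ΔP_B ≈ 0.713

Pipe A: V = Q/A = 0.0316/0.01561 = 2.024 m/s; Re = 1.46e+04; ε/D = 0.00695; Haaland → f = 0.03801; ΔP_A = f(L/D)(ρV²/2) = 5.982e+04 Pa.
Pipe B: V = Q/A = 0.0316/0.01496 = 2.113 m/s; Re = 1.492e+04; ε/D = 0.00464; Haaland → f = 0.03491; ΔP_B = f(L/D)(ρV²/2) = 8.385e+04 Pa.
ΔP_A/ΔP_B = 5.982e+04/8.385e+04 = 0.713.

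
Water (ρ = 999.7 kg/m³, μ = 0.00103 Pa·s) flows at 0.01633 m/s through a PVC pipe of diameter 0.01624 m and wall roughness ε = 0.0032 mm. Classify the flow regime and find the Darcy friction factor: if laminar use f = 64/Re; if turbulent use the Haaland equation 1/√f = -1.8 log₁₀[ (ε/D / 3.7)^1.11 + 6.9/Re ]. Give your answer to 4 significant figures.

Re = ρVD/μ = 999.7·0.01633·0.01624/0.00103 = 257.4.
Re < 2300 → laminar, so f = 64/Re = 0.2486 (roughness is irrelevant in laminar flow).

f ≈ 0.2486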